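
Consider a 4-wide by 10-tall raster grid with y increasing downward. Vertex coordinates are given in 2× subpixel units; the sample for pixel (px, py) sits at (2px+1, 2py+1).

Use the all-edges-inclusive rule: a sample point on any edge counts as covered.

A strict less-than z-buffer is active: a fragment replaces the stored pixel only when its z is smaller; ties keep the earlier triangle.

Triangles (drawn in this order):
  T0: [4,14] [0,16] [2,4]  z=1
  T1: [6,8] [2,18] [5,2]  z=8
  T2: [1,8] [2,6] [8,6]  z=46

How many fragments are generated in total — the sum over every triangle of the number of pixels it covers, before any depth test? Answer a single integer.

T0:
  2·area = 44
  edge (4, 14)→(0, 16): d=(-4,2) inclusive
  edge (0, 16)→(2, 4): d=(2,-12) inclusive
  edge (2, 4)→(4, 14): d=(2,10) inclusive
    (1,4)@(3, 9): e=[22,22,0] → █  [on edge]
    (2,4)@(5, 9): e=[18,46,-20] → ·
    (0,5)@(1, 11): e=[18,2,24] → █
    (2,5)@(5, 11): e=[10,50,-16] → ·
    (0,6)@(1, 13): e=[10,6,28] → █
    (2,6)@(5, 13): e=[2,54,-12] → ·
    (0,7)@(1, 15): e=[2,10,32] → █
    (1,7)@(3, 15): e=[-2,34,12] → ·
    (0,8)@(1, 17): e=[-6,14,36] → ·
    (2,9)@(5, 19): e=[-22,66,0] → ·  [on edge]
  covered (6 px):
    · · · ·
    · · · ·
    · · · ·
    · · · ·
    · █ · ·
    █ █ · ·
    █ █ · ·
    █ · · ·
    · · · ·
    · · · ·
T1:
  2·area = 34
  edge (6, 8)→(2, 18): d=(-4,10) inclusive
  edge (2, 18)→(5, 2): d=(3,-16) inclusive
  edge (5, 2)→(6, 8): d=(1,6) inclusive
    (2,1)@(5, 3): e=[30,3,1] → █
    (3,1)@(7, 3): e=[10,35,-11] → ·
    (2,2)@(5, 5): e=[22,9,3] → █
    (3,2)@(7, 5): e=[2,41,-9] → ·
    (2,3)@(5, 7): e=[14,15,5] → █
    (3,3)@(7, 7): e=[-6,47,-7] → ·
    (2,4)@(5, 9): e=[6,21,7] → █
    (3,4)@(7, 9): e=[-14,53,-5] → ·
    (2,5)@(5, 11): e=[-2,27,9] → ·
    (1,6)@(3, 13): e=[10,1,23] → █
    (2,6)@(5, 13): e=[-10,33,11] → ·
    (1,7)@(3, 15): e=[2,7,25] → █
  covered (6 px):
    · · · ·
    · · █ ·
    · · █ ·
    · · █ ·
    · · █ ·
    · · · ·
    · █ · ·
    · █ · ·
    · · · ·
    · · · ·
T2:
  2·area = 12
  edge (1, 8)→(2, 6): d=(1,-2) inclusive
  edge (2, 6)→(8, 6): d=(6,0) inclusive
  edge (8, 6)→(1, 8): d=(-7,2) inclusive
    (1,3)@(3, 7): e=[3,6,3] → █
    (2,3)@(5, 7): e=[7,6,-1] → ·
    (1,4)@(3, 9): e=[5,18,-11] → ·
  covered (1 px):
    · · · ·
    · · · ·
    · · · ·
    · █ · ·
    · · · ·
    · · · ·
    · · · ·
    · · · ·
    · · · ·
    · · · ·

Result: 13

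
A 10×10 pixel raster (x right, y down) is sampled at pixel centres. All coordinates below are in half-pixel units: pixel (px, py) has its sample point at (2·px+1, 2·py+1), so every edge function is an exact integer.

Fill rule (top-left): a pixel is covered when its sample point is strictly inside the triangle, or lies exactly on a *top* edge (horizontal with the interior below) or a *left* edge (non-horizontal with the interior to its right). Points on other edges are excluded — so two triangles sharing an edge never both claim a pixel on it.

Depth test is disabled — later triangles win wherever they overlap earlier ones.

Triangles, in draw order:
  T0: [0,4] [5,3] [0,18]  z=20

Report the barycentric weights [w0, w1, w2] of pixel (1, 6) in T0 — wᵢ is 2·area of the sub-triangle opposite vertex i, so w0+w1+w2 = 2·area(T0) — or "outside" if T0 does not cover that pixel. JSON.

T0:
  2·area = 70
  edge (0, 4)→(5, 3): d=(5,-1) top-left  bias=+0
  edge (5, 3)→(0, 18): d=(-5,15) right/bottom  bias=-1
  edge (0, 18)→(0, 4): d=(0,-14) top-left  bias=+0
    (7,0)@(15, 1): e=[0,-140,210] → ·  [on edge]
    (2,1)@(5, 3): e=[0,0,70] → ·  [on edge]
    (0,2)@(1, 5): e=[6,50,14] → █
    (1,2)@(3, 5): e=[8,20,42] → █
    (2,2)@(5, 5): e=[10,-10,70] → ·
    (0,3)@(1, 7): e=[16,40,14] → █
    (2,3)@(5, 7): e=[20,-20,70] → ·
    (0,4)@(1, 9): e=[26,30,14] → █
    (1,4)@(3, 9): e=[28,0,42] → ·  [on edge]
    (0,5)@(1, 11): e=[36,20,14] → █
    (1,5)@(3, 11): e=[38,-10,42] → ·
    (0,6)@(1, 13): e=[46,10,14] → █
    (0,7)@(1, 15): e=[56,0,14] → ·  [on edge]
  covered (7 px):
    · · · · · · · · · ·
    · · · · · · · · · ·
    █ █ · · · · · · · ·
    █ █ · · · · · · · ·
    █ · · · · · · · · ·
    █ · · · · · · · · ·
    █ · · · · · · · · ·
    · · · · · · · · · ·
    · · · · · · · · · ·
    · · · · · · · · · ·

Answer: "outside"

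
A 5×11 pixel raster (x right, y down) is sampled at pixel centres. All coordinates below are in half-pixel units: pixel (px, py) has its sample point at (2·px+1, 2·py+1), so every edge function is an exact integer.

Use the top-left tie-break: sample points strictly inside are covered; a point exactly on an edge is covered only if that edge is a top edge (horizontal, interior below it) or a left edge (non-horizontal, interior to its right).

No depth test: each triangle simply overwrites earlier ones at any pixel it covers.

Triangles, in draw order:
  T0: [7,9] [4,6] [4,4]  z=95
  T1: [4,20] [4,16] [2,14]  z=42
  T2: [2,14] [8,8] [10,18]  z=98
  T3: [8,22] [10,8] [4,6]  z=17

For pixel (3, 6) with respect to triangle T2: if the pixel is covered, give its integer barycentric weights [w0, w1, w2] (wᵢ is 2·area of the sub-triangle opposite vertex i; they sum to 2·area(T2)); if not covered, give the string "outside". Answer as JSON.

T0:
  2·area = 6
  edge (7, 9)→(4, 6): d=(-3,-3) top-left  bias=+0
  edge (4, 6)→(4, 4): d=(0,-2) top-left  bias=+0
  edge (4, 4)→(7, 9): d=(3,5) right/bottom  bias=-1
    (0,1)@(1, 3): e=[0,-6,12] → .  [on edge]
    (1,2)@(3, 5): e=[0,-2,8] → .  [on edge]
    (2,3)@(5, 7): e=[0,2,4] → X  [on edge]
    (3,3)@(7, 7): e=[6,6,-6] → .
    (2,4)@(5, 9): e=[-6,2,10] → .
    (3,4)@(7, 9): e=[0,6,0] → .  [on edge]
    (4,5)@(9, 11): e=[0,10,-4] → .  [on edge]
  covered (1 px):
    . . . . .
    . . . . .
    . . . . .
    . . X . .
    . . . . .
    . . . . .
    . . . . .
    . . . . .
    . . . . .
    . . . . .
    . . . . .
T1:
  2·area = 8  (B↔C swapped to make it positive)
  edge (4, 20)→(2, 14): d=(-2,-6) top-left  bias=+0
  edge (2, 14)→(4, 16): d=(2,2) right/bottom  bias=-1
  edge (4, 16)→(4, 20): d=(0,4) right/bottom  bias=-1
    (0,5)@(1, 11): e=[0,-4,12] → .  [on edge]
    (0,6)@(1, 13): e=[-4,0,12] → .  [on edge]
    (1,7)@(3, 15): e=[4,0,4] → .  [on edge]
    (1,8)@(3, 17): e=[0,4,4] → X  [on edge]
    (2,8)@(5, 17): e=[12,0,-4] → .  [on edge]
    (1,9)@(3, 19): e=[-4,8,4] → .
    (3,9)@(7, 19): e=[20,0,-12] → .  [on edge]
    (4,10)@(9, 21): e=[28,0,-20] → .  [on edge]
  covered (1 px):
    . . . . .
    . . . . .
    . . . . .
    . . . . .
    . . . . .
    . . . . .
    . . . . .
    . . . . .
    . X . . .
    . . . . .
    . . . . .
T2:
  2·area = 72
  edge (2, 14)→(8, 8): d=(6,-6) top-left  bias=+0
  edge (8, 8)→(10, 18): d=(2,10) right/bottom  bias=-1
  edge (10, 18)→(2, 14): d=(-8,-4) top-left  bias=+0
    (3,1)@(7, 3): e=[-36,0,108] → .  [on edge]
    (4,3)@(9, 7): e=[0,-12,84] → .  [on edge]
    (3,4)@(7, 9): e=[0,12,60] → X  [on edge]
    (4,4)@(9, 9): e=[12,-8,68] → .
    (2,5)@(5, 11): e=[0,36,36] → X  [on edge]
    (4,5)@(9, 11): e=[24,-4,52] → .
    (1,6)@(3, 13): e=[0,60,12] → X  [on edge]
    (4,6)@(9, 13): e=[36,0,36] → .  [on edge]
    (0,7)@(1, 15): e=[0,84,-12] → .  [on edge]
    (1,7)@(3, 15): e=[12,64,-4] → .
    (2,7)@(5, 15): e=[24,44,4] → X
    (4,7)@(9, 15): e=[48,4,20] → X
  covered (10 px):
    . . . . .
    . . . . .
    . . . . .
    . . . . .
    . . . X .
    . . X X .
    . X X X .
    . . X X X
    . . . . X
    . . . . .
    . . . . .
T3:
  2·area = 88  (B↔C swapped to make it positive)
  edge (8, 22)→(4, 6): d=(-4,-16) top-left  bias=+0
  edge (4, 6)→(10, 8): d=(6,2) right/bottom  bias=-1
  edge (10, 8)→(8, 22): d=(-2,14) right/bottom  bias=-1
    (0,2)@(1, 5): e=[-44,0,132] → .  [on edge]
    (2,3)@(5, 7): e=[12,4,72] → X
    (3,3)@(7, 7): e=[44,0,44] → .  [on edge]
    (2,4)@(5, 9): e=[4,16,68] → X
    (3,4)@(7, 9): e=[36,12,40] → X
    (4,4)@(9, 9): e=[68,8,12] → X
    (2,5)@(5, 11): e=[-4,28,64] → .
    (3,5)@(7, 11): e=[28,24,36] → X
    (3,6)@(7, 13): e=[20,36,32] → X
    (3,7)@(7, 15): e=[12,48,28] → X
    (4,7)@(9, 15): e=[44,44,0] → .  [on edge]
    (3,8)@(7, 17): e=[4,60,24] → X
  covered (10 px):
    . . . . .
    . . . . .
    . . . . .
    . . X . .
    . . X X X
    . . . X X
    . . . X X
    . . . X .
    . . . X .
    . . . . .
    . . . . .

Result: [20,28,24]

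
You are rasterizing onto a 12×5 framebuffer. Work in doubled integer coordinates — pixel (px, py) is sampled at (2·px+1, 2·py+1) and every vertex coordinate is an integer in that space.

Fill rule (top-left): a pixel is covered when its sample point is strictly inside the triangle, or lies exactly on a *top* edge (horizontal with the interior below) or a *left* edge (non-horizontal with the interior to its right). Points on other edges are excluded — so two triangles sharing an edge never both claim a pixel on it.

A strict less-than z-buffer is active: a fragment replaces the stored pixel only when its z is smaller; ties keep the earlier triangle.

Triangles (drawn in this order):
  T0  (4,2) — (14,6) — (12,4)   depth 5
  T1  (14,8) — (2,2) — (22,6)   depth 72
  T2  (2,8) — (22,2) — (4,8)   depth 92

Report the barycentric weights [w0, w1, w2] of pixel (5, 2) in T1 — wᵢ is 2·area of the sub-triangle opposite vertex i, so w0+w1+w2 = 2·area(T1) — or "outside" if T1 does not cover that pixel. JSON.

T0:
  2·area = 12  (B↔C swapped to make it positive)
  edge (4, 2)→(12, 4): d=(8,2) right/bottom  bias=-1
  edge (12, 4)→(14, 6): d=(2,2) right/bottom  bias=-1
  edge (14, 6)→(4, 2): d=(-10,-4) top-left  bias=+0
    (4,0)@(9, 1): e=[-18,0,30] → .  [on edge]
    (3,1)@(7, 3): e=[2,8,2] → X
    (4,1)@(9, 3): e=[-2,4,10] → .
    (5,1)@(11, 3): e=[-6,0,18] → .  [on edge]
    (3,2)@(7, 5): e=[18,12,-18] → .
    (6,2)@(13, 5): e=[6,0,6] → .  [on edge]
    (7,3)@(15, 7): e=[18,0,-6] → .  [on edge]
    (8,4)@(17, 9): e=[30,0,-18] → .  [on edge]
  covered (1 px):
    . . . . . . . . . . . .
    . . . X . . . . . . . .
    . . . . . . . . . . . .
    . . . . . . . . . . . .
    . . . . . . . . . . . .
T1:
  2·area = 72
  edge (14, 8)→(2, 2): d=(-12,-6) top-left  bias=+0
  edge (2, 2)→(22, 6): d=(20,4) right/bottom  bias=-1
  edge (22, 6)→(14, 8): d=(-8,2) right/bottom  bias=-1
    (2,1)@(5, 3): e=[6,8,58] → X
    (3,1)@(7, 3): e=[18,0,54] → .  [on edge]
    (2,2)@(5, 5): e=[-18,48,42] → .
    (4,2)@(9, 5): e=[6,32,34] → X
    (5,2)@(11, 5): e=[18,24,30] → X
    (6,2)@(13, 5): e=[30,16,26] → X
    (7,2)@(15, 5): e=[42,8,22] → X
    (8,2)@(17, 5): e=[54,0,18] → .  [on edge]
    (4,3)@(9, 7): e=[-18,72,18] → .
    (5,3)@(11, 7): e=[-6,64,14] → .
    (6,3)@(13, 7): e=[6,56,10] → X
    (8,3)@(17, 7): e=[30,40,2] → X
  covered (8 px):
    . . . . . . . . . . . .
    . . X . . . . . . . . .
    . . . . X X X X . . . .
    . . . . . . X X X . . .
    . . . . . . . . . . . .
T2:
  2·area = 12
  edge (2, 8)→(22, 2): d=(20,-6) top-left  bias=+0
  edge (22, 2)→(4, 8): d=(-18,6) right/bottom  bias=-1
  edge (4, 8)→(2, 8): d=(-2,0) right/bottom  bias=-1
    (9,1)@(19, 3): e=[2,0,10] → .  [on edge]
    (6,2)@(13, 5): e=[6,0,6] → .  [on edge]
    (3,3)@(7, 7): e=[10,0,2] → .  [on edge]
    (0,4)@(1, 9): e=[14,0,-2] → .  [on edge]
  covered (0 px):
    . . . . . . . . . . . .
    . . . . . . . . . . . .
    . . . . . . . . . . . .
    . . . . . . . . . . . .
    . . . . . . . . . . . .

Answer: [24,30,18]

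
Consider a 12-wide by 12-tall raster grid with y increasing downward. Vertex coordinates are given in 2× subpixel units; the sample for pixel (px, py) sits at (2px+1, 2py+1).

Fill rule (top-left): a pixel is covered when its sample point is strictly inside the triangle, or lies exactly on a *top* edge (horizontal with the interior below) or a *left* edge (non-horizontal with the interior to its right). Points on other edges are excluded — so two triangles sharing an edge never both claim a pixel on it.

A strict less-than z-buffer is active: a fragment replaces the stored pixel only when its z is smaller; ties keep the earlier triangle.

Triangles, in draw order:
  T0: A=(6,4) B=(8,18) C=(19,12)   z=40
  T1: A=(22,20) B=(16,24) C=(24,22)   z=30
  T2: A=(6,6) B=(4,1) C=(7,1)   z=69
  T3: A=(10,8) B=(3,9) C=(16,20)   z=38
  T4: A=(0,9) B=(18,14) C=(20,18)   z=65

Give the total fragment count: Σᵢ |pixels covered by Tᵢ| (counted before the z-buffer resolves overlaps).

T0:
  2·area = 166  (B↔C swapped to make it positive)
  edge (6, 4)→(19, 12): d=(13,8) right/bottom  bias=-1
  edge (19, 12)→(8, 18): d=(-11,6) right/bottom  bias=-1
  edge (8, 18)→(6, 4): d=(-2,-14) top-left  bias=+0
    (3,2)@(7, 5): e=[5,149,12] → X
    (4,2)@(9, 5): e=[-11,137,40] → .
    (3,3)@(7, 7): e=[31,127,8] → X
    (4,3)@(9, 7): e=[15,115,36] → X
    (5,3)@(11, 7): e=[-1,103,64] → .
    (3,4)@(7, 9): e=[57,105,4] → X
    (5,4)@(11, 9): e=[25,81,60] → X
    (6,4)@(13, 9): e=[9,69,88] → X
    (7,4)@(15, 9): e=[-7,57,116] → .
    (3,5)@(7, 11): e=[83,83,0] → X  [on edge]
    (7,5)@(15, 11): e=[19,35,112] → X
    (8,5)@(17, 11): e=[3,23,140] → X
  covered (22 px):
    . . . . . . . . . . . .
    . . . . . . . . . . . .
    . . . X . . . . . . . .
    . . . X X . . . . . . .
    . . . X X X X . . . . .
    . . . X X X X X X . . .
    . . . . X X X X X . . .
    . . . . X X X . . . . .
    . . . . X . . . . . . .
    . . . . . . . . . . . .
    . . . . . . . . . . . .
    . . . . . . . . . . . .
T1:
  2·area = 20  (B↔C swapped to make it positive)
  edge (22, 20)→(24, 22): d=(2,2) right/bottom  bias=-1
  edge (24, 22)→(16, 24): d=(-8,2) right/bottom  bias=-1
  edge (16, 24)→(22, 20): d=(6,-4) top-left  bias=+0
    (1,0)@(3, 1): e=[0,210,-190] → .  [on edge]
    (2,1)@(5, 3): e=[0,190,-170] → .  [on edge]
    (3,2)@(7, 5): e=[0,170,-150] → .  [on edge]
    (4,3)@(9, 7): e=[0,150,-130] → .  [on edge]
    (5,4)@(11, 9): e=[0,130,-110] → .  [on edge]
    (6,5)@(13, 11): e=[0,110,-90] → .  [on edge]
    (7,6)@(15, 13): e=[0,90,-70] → .  [on edge]
    (8,7)@(17, 15): e=[0,70,-50] → .  [on edge]
    (9,8)@(19, 17): e=[0,50,-30] → .  [on edge]
    (10,9)@(21, 19): e=[0,30,-10] → .  [on edge]
    (10,10)@(21, 21): e=[4,14,2] → X
    (11,10)@(23, 21): e=[0,10,10] → .  [on edge]
  covered (2 px):
    . . . . . . . . . . . .
    . . . . . . . . . . . .
    . . . . . . . . . . . .
    . . . . . . . . . . . .
    . . . . . . . . . . . .
    . . . . . . . . . . . .
    . . . . . . . . . . . .
    . . . . . . . . . . . .
    . . . . . . . . . . . .
    . . . . . . . . . . . .
    . . . . . . . . . . X .
    . . . . . . . . . X . .
T2:
  2·area = 15
  edge (6, 6)→(4, 1): d=(-2,-5) top-left  bias=+0
  edge (4, 1)→(7, 1): d=(3,0) top-left  bias=+0
  edge (7, 1)→(6, 6): d=(-1,5) right/bottom  bias=-1
    (0,0)@(1, 1): e=[-15,0,30] → .  [on edge]
    (1,0)@(3, 1): e=[-5,0,20] → .  [on edge]
    (2,0)@(5, 1): e=[5,0,10] → X  [on edge]
    (3,0)@(7, 1): e=[15,0,0] → .  [on edge]
    (4,0)@(9, 1): e=[25,0,-10] → .  [on edge]
    (5,0)@(11, 1): e=[35,0,-20] → .  [on edge]
    (6,0)@(13, 1): e=[45,0,-30] → .  [on edge]
    (7,0)@(15, 1): e=[55,0,-40] → .  [on edge]
    (8,0)@(17, 1): e=[65,0,-50] → .  [on edge]
    (9,0)@(19, 1): e=[75,0,-60] → .  [on edge]
    (10,0)@(21, 1): e=[85,0,-70] → .  [on edge]
    (11,0)@(23, 1): e=[95,0,-80] → .  [on edge]
    (2,5)@(5, 11): e=[-15,30,0] → .  [on edge]
    (1,10)@(3, 21): e=[-45,60,0] → .  [on edge]
  covered (2 px):
    . . X . . . . . . . . .
    . . X . . . . . . . . .
    . . . . . . . . . . . .
    . . . . . . . . . . . .
    . . . . . . . . . . . .
    . . . . . . . . . . . .
    . . . . . . . . . . . .
    . . . . . . . . . . . .
    . . . . . . . . . . . .
    . . . . . . . . . . . .
    . . . . . . . . . . . .
    . . . . . . . . . . . .
T3:
  2·area = 90  (B↔C swapped to make it positive)
  edge (10, 8)→(16, 20): d=(6,12) right/bottom  bias=-1
  edge (16, 20)→(3, 9): d=(-13,-11) top-left  bias=+0
  edge (3, 9)→(10, 8): d=(7,-1) top-left  bias=+0
    (8,3)@(17, 7): e=[-90,180,0] → .  [on edge]
    (1,4)@(3, 9): e=[90,0,0] → X  [on edge]
    (2,4)@(5, 9): e=[66,22,2] → X
    (3,4)@(7, 9): e=[42,44,4] → X
    (4,4)@(9, 9): e=[18,66,6] → X
    (5,4)@(11, 9): e=[-6,88,8] → .
    (1,5)@(3, 11): e=[102,-26,14] → .
    (2,5)@(5, 11): e=[78,-4,16] → .
    (3,5)@(7, 11): e=[54,18,18] → X
    (5,5)@(11, 11): e=[6,62,22] → X
    (6,5)@(13, 11): e=[-18,84,24] → .
    (3,6)@(7, 13): e=[66,-8,32] → .
  covered (13 px):
    . . . . . . . . . . . .
    . . . . . . . . . . . .
    . . . . . . . . . . . .
    . . . . . . . . . . . .
    . X X X X . . . . . . .
    . . . X X X . . . . . .
    . . . . X X . . . . . .
    . . . . . X X . . . . .
    . . . . . . X . . . . .
    . . . . . . . X . . . .
    . . . . . . . . . . . .
    . . . . . . . . . . . .
T4:
  2·area = 62
  edge (0, 9)→(18, 14): d=(18,5) right/bottom  bias=-1
  edge (18, 14)→(20, 18): d=(2,4) right/bottom  bias=-1
  edge (20, 18)→(0, 9): d=(-20,-9) top-left  bias=+0
    (2,5)@(5, 11): e=[11,46,5] → X
    (3,5)@(7, 11): e=[1,38,23] → X
    (4,5)@(9, 11): e=[-9,30,41] → .
    (2,6)@(5, 13): e=[47,50,-35] → .
    (3,6)@(7, 13): e=[37,42,-17] → .
    (4,6)@(9, 13): e=[27,34,1] → X
    (5,6)@(11, 13): e=[17,26,19] → X
    (6,6)@(13, 13): e=[7,18,37] → X
    (7,6)@(15, 13): e=[-3,10,55] → .
    (4,7)@(9, 15): e=[63,38,-39] → .
    (5,7)@(11, 15): e=[53,30,-21] → .
    (6,7)@(13, 15): e=[43,22,-3] → .
  covered (8 px):
    . . . . . . . . . . . .
    . . . . . . . . . . . .
    . . . . . . . . . . . .
    . . . . . . . . . . . .
    . . . . . . . . . . . .
    . . X X . . . . . . . .
    . . . . X X X . . . . .
    . . . . . . . X X . . .
    . . . . . . . . . X . .
    . . . . . . . . . . . .
    . . . . . . . . . . . .
    . . . . . . . . . . . .

Final: 47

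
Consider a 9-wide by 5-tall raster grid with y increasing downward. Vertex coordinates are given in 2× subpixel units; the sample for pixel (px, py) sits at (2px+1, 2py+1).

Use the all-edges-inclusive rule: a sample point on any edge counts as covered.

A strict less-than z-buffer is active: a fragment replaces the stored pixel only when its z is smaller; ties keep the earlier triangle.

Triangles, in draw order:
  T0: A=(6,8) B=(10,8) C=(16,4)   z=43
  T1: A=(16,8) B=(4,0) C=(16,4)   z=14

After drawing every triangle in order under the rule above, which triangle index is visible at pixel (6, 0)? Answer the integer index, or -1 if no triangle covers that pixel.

T0:
  2·area = 16  (B↔C swapped to make it positive)
  edge (6, 8)→(16, 4): d=(10,-4) inclusive
  edge (16, 4)→(10, 8): d=(-6,4) inclusive
  edge (10, 8)→(6, 8): d=(-4,0) inclusive
    (4,3)@(9, 7): e=[2,10,4] → #
    (5,3)@(11, 7): e=[10,2,4] → #
    (6,3)@(13, 7): e=[18,-6,4] → ·
    (4,4)@(9, 9): e=[22,-2,-4] → ·
    (5,4)@(11, 9): e=[30,-10,-4] → ·
  covered (2 px):
    · · · · · · · · ·
    · · · · · · · · ·
    · · · · · · · · ·
    · · · · # # · · ·
    · · · · · · · · ·
T1:
  2·area = 48
  edge (16, 8)→(4, 0): d=(-12,-8) inclusive
  edge (4, 0)→(16, 4): d=(12,4) inclusive
  edge (16, 4)→(16, 8): d=(0,4) inclusive
    (3,0)@(7, 1): e=[12,0,36] → #  [on edge]
    (4,0)@(9, 1): e=[28,-8,28] → ·
    (3,1)@(7, 3): e=[-12,24,36] → ·
    (4,1)@(9, 3): e=[4,16,28] → #
    (5,1)@(11, 3): e=[20,8,20] → #
    (6,1)@(13, 3): e=[36,0,12] → #  [on edge]
    (7,1)@(15, 3): e=[52,-8,4] → ·
    (4,2)@(9, 5): e=[-20,40,28] → ·
    (5,2)@(11, 5): e=[-4,32,20] → ·
    (6,2)@(13, 5): e=[12,24,12] → #
    (7,2)@(15, 5): e=[28,16,4] → #
    (8,2)@(17, 5): e=[44,8,-4] → ·
  covered (7 px):
    · · · # · · · · ·
    · · · · # # # · ·
    · · · · · · # # ·
    · · · · · · · # ·
    · · · · · · · · ·

Z-buffer (winner per pixel, '.' = empty):
  . . . 1 . . . . .
  . . . . 1 1 1 . .
  . . . . . . 1 1 .
  . . . . 0 0 . 1 .
  . . . . . . . . .

Result: -1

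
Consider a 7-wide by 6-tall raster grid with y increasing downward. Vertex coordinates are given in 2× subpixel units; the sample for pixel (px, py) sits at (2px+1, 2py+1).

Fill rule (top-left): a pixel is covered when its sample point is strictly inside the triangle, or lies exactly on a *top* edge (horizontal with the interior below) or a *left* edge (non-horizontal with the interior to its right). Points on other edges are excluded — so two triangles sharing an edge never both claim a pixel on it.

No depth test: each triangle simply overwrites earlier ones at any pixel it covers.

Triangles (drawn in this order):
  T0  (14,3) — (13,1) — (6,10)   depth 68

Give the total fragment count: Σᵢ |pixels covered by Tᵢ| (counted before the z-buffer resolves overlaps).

T0:
  2·area = 23  (B↔C swapped to make it positive)
  edge (14, 3)→(6, 10): d=(-8,7) right/bottom  bias=-1
  edge (6, 10)→(13, 1): d=(7,-9) top-left  bias=+0
  edge (13, 1)→(14, 3): d=(1,2) right/bottom  bias=-1
    (6,0)@(13, 1): e=[23,0,0] → ·  [on edge]
    (6,1)@(13, 3): e=[7,14,2] → █
    (5,2)@(11, 5): e=[5,10,8] → █
    (6,2)@(13, 5): e=[-9,28,4] → ·
    (4,3)@(9, 7): e=[3,6,14] → █
    (5,3)@(11, 7): e=[-11,24,10] → ·
    (3,4)@(7, 9): e=[1,2,20] → █
    (4,4)@(9, 9): e=[-13,20,16] → ·
    (3,5)@(7, 11): e=[-15,16,22] → ·
  covered (4 px):
    · · · · · · ·
    · · · · · · █
    · · · · · █ ·
    · · · · █ · ·
    · · · █ · · ·
    · · · · · · ·

Answer: 4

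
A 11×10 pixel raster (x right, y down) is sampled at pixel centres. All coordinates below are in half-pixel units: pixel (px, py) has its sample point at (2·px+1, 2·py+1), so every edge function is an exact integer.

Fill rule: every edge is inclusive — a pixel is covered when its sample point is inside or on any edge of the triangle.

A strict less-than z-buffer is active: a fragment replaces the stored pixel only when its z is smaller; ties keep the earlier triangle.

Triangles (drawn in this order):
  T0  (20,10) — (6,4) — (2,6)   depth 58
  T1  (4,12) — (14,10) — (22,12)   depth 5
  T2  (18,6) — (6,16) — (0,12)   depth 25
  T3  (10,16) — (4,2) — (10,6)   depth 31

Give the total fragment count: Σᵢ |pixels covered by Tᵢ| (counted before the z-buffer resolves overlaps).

T0:
  2·area = 52  (B↔C swapped to make it positive)
  edge (20, 10)→(2, 6): d=(-18,-4) inclusive
  edge (2, 6)→(6, 4): d=(4,-2) inclusive
  edge (6, 4)→(20, 10): d=(14,6) inclusive
    (2,2)@(5, 5): e=[30,2,20] → X
    (3,2)@(7, 5): e=[38,6,8] → X
    (4,2)@(9, 5): e=[46,10,-4] → .
    (2,3)@(5, 7): e=[-6,10,48] → .
    (3,3)@(7, 7): e=[2,14,36] → X
    (4,3)@(9, 7): e=[10,18,24] → X
    (5,3)@(11, 7): e=[18,22,12] → X
    (6,3)@(13, 7): e=[26,26,0] → X  [on edge]
    (7,3)@(15, 7): e=[34,30,-12] → .
    (3,4)@(7, 9): e=[-34,22,64] → .
    (4,4)@(9, 9): e=[-26,26,52] → .
    (5,4)@(11, 9): e=[-18,30,40] → .
  covered (7 px):
    . . . . . . . . . . .
    . . . . . . . . . . .
    . . X X . . . . . . .
    . . . X X X X . . . .
    . . . . . . . . X . .
    . . . . . . . . . . .
    . . . . . . . . . . .
    . . . . . . . . . . .
    . . . . . . . . . . .
    . . . . . . . . . . .
T1:
  2·area = 36
  edge (4, 12)→(14, 10): d=(10,-2) inclusive
  edge (14, 10)→(22, 12): d=(8,2) inclusive
  edge (22, 12)→(4, 12): d=(-18,0) inclusive
    (9,4)@(19, 9): e=[0,-18,54] → .  [on edge]
    (4,5)@(9, 11): e=[0,18,18] → X  [on edge]
    (5,5)@(11, 11): e=[4,14,18] → X
    (6,5)@(13, 11): e=[8,10,18] → X
    (7,5)@(15, 11): e=[12,6,18] → X
    (8,5)@(17, 11): e=[16,2,18] → X
    (9,5)@(19, 11): e=[20,-2,18] → .
    (4,6)@(9, 13): e=[20,34,-18] → .
    (5,6)@(11, 13): e=[24,30,-18] → .
    (6,6)@(13, 13): e=[28,26,-18] → .
    (7,6)@(15, 13): e=[32,22,-18] → .
    (8,6)@(17, 13): e=[36,18,-18] → .
  covered (5 px):
    . . . . . . . . . . .
    . . . . . . . . . . .
    . . . . . . . . . . .
    . . . . . . . . . . .
    . . . . . . . . . . .
    . . . . X X X X X . .
    . . . . . . . . . . .
    . . . . . . . . . . .
    . . . . . . . . . . .
    . . . . . . . . . . .
T2:
  2·area = 108
  edge (18, 6)→(6, 16): d=(-12,10) inclusive
  edge (6, 16)→(0, 12): d=(-6,-4) inclusive
  edge (0, 12)→(18, 6): d=(18,-6) inclusive
    (10,2)@(21, 5): e=[-18,126,0] → .  [on edge]
    (7,3)@(15, 7): e=[18,90,0] → X  [on edge]
    (8,3)@(17, 7): e=[-2,98,12] → .
    (4,4)@(9, 9): e=[54,54,0] → X  [on edge]
    (5,4)@(11, 9): e=[34,62,12] → X
    (6,4)@(13, 9): e=[14,70,24] → X
    (7,4)@(15, 9): e=[-6,78,36] → .
    (1,5)@(3, 11): e=[90,18,0] → X  [on edge]
    (2,5)@(5, 11): e=[70,26,12] → X
    (3,5)@(7, 11): e=[50,34,24] → X
    (6,5)@(13, 11): e=[-10,58,60] → .
    (1,6)@(3, 13): e=[66,6,36] → X
  covered (15 px):
    . . . . . . . . . . .
    . . . . . . . . . . .
    . . . . . . . . . . .
    . . . . . . . X . . .
    . . . . X X X . . . .
    . X X X X X . . . . .
    . X X X X . . . . . .
    . . X X . . . . . . .
    . . . . . . . . . . .
    . . . . . . . . . . .
T3:
  2·area = 60
  edge (10, 16)→(4, 2): d=(-6,-14) inclusive
  edge (4, 2)→(10, 6): d=(6,4) inclusive
  edge (10, 6)→(10, 16): d=(0,10) inclusive
    (2,1)@(5, 3): e=[8,2,50] → X
    (3,1)@(7, 3): e=[36,-6,30] → .
    (2,2)@(5, 5): e=[-4,14,50] → .
    (3,2)@(7, 5): e=[24,6,30] → X
    (4,2)@(9, 5): e=[52,-2,10] → .
    (3,3)@(7, 7): e=[12,18,30] → X
    (4,3)@(9, 7): e=[40,10,10] → X
    (5,3)@(11, 7): e=[68,2,-10] → .
    (3,4)@(7, 9): e=[0,30,30] → X  [on edge]
    (5,4)@(11, 9): e=[56,14,-10] → .
    (3,5)@(7, 11): e=[-12,42,30] → .
    (4,5)@(9, 11): e=[16,34,10] → X
  covered (8 px):
    . . . . . . . . . . .
    . . X . . . . . . . .
    . . . X . . . . . . .
    . . . X X . . . . . .
    . . . X X . . . . . .
    . . . . X . . . . . .
    . . . . X . . . . . .
    . . . . . . . . . . .
    . . . . . . . . . . .
    . . . . . . . . . . .

Result: 35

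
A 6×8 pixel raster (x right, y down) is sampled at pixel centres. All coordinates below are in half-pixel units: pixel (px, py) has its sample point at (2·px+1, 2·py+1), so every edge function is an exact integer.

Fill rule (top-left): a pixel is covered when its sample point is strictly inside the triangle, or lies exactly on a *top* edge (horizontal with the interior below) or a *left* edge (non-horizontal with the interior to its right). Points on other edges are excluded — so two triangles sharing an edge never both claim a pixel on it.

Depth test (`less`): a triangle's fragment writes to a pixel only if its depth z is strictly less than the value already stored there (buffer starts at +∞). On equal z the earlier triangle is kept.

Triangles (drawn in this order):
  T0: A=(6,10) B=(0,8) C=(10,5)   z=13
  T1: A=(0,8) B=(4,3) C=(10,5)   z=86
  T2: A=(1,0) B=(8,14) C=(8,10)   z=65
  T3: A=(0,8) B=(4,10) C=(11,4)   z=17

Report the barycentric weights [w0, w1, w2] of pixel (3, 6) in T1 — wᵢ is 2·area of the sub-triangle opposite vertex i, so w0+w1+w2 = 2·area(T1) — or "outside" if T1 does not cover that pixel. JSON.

T0:
  2·area = 38
  edge (6, 10)→(0, 8): d=(-6,-2) top-left  bias=+0
  edge (0, 8)→(10, 5): d=(10,-3) top-left  bias=+0
  edge (10, 5)→(6, 10): d=(-4,5) right/bottom  bias=-1
    (2,3)@(5, 7): e=[16,5,17] → X
    (3,3)@(7, 7): e=[20,11,7] → X
    (4,3)@(9, 7): e=[24,17,-3] → .
    (1,4)@(3, 9): e=[0,19,19] → X  [on edge]
    (3,4)@(7, 9): e=[8,31,-1] → .
    (1,5)@(3, 11): e=[-12,39,11] → .
    (2,5)@(5, 11): e=[-8,45,1] → .
    (4,5)@(9, 11): e=[0,57,-19] → .  [on edge]
  covered (4 px):
    . . . . . .
    . . . . . .
    . . . . . .
    . . X X . .
    . X X . . .
    . . . . . .
    . . . . . .
    . . . . . .
T1:
  2·area = 38
  edge (0, 8)→(4, 3): d=(4,-5) top-left  bias=+0
  edge (4, 3)→(10, 5): d=(6,2) right/bottom  bias=-1
  edge (10, 5)→(0, 8): d=(-10,3) right/bottom  bias=-1
    (1,2)@(3, 5): e=[3,14,21] → X
    (2,2)@(5, 5): e=[13,10,15] → X
    (3,2)@(7, 5): e=[23,6,9] → X
    (4,2)@(9, 5): e=[33,2,3] → X
    (5,2)@(11, 5): e=[43,-2,-3] → .
    (0,3)@(1, 7): e=[1,30,7] → X
    (2,3)@(5, 7): e=[21,22,-5] → .
    (3,3)@(7, 7): e=[31,18,-11] → .
    (4,3)@(9, 7): e=[41,14,-17] → .
    (0,4)@(1, 9): e=[9,42,-13] → .
    (1,4)@(3, 9): e=[19,38,-19] → .
  covered (6 px):
    . . . . . .
    . . . . . .
    . X X X X .
    X X . . . .
    . . . . . .
    . . . . . .
    . . . . . .
    . . . . . .
T2:
  2·area = 28  (B↔C swapped to make it positive)
  edge (1, 0)→(8, 10): d=(7,10) right/bottom  bias=-1
  edge (8, 10)→(8, 14): d=(0,4) right/bottom  bias=-1
  edge (8, 14)→(1, 0): d=(-7,-14) top-left  bias=+0
    (1,1)@(3, 3): e=[1,20,7] → X
    (2,1)@(5, 3): e=[-19,12,35] → .
    (1,2)@(3, 5): e=[15,20,-7] → .
    (2,3)@(5, 7): e=[9,12,7] → X
    (3,3)@(7, 7): e=[-11,4,35] → .
    (2,4)@(5, 9): e=[23,12,-7] → .
    (3,4)@(7, 9): e=[3,4,21] → X
    (4,4)@(9, 9): e=[-17,-4,49] → .
    (3,5)@(7, 11): e=[17,4,7] → X
    (4,5)@(9, 11): e=[-3,-4,35] → .
    (3,6)@(7, 13): e=[31,4,-7] → .
  covered (4 px):
    . . . . . .
    . X . . . .
    . . . . . .
    . . X . . .
    . . . X . .
    . . . X . .
    . . . . . .
    . . . . . .
T3:
  2·area = 38  (B↔C swapped to make it positive)
  edge (0, 8)→(11, 4): d=(11,-4) top-left  bias=+0
  edge (11, 4)→(4, 10): d=(-7,6) right/bottom  bias=-1
  edge (4, 10)→(0, 8): d=(-4,-2) top-left  bias=+0
    (4,2)@(9, 5): e=[3,5,30] → X
    (5,2)@(11, 5): e=[11,-7,34] → .
    (1,3)@(3, 7): e=[1,27,10] → X
    (2,3)@(5, 7): e=[9,15,14] → X
    (3,3)@(7, 7): e=[17,3,18] → X
    (4,3)@(9, 7): e=[25,-9,22] → .
    (1,4)@(3, 9): e=[23,13,2] → X
    (3,4)@(7, 9): e=[39,-11,10] → .
    (1,5)@(3, 11): e=[45,-1,-6] → .
    (2,5)@(5, 11): e=[53,-13,-2] → .
  covered (6 px):
    . . . . . .
    . . . . . .
    . . . . X .
    . X X X . .
    . X X . . .
    . . . . . .
    . . . . . .
    . . . . . .

Final: "outside"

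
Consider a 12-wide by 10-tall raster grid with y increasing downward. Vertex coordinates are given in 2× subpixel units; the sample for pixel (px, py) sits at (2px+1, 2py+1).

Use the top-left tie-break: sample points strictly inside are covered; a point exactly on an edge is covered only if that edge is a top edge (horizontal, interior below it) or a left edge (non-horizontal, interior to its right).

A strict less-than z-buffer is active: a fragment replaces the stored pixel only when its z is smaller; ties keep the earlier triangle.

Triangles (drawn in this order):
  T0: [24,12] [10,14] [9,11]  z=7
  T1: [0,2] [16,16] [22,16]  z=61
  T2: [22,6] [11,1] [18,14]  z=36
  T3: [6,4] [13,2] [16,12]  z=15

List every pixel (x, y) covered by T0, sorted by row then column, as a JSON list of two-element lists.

T0:
  2·area = 44
  edge (24, 12)→(10, 14): d=(-14,2) right/bottom  bias=-1
  edge (10, 14)→(9, 11): d=(-1,-3) top-left  bias=+0
  edge (9, 11)→(24, 12): d=(15,1) right/bottom  bias=-1
    (3,2)@(7, 5): e=[132,0,-88] → .  [on edge]
    (4,5)@(9, 11): e=[44,0,0] → .  [on edge]
    (5,6)@(11, 13): e=[12,4,28] → X
    (6,6)@(13, 13): e=[8,10,26] → X
    (7,6)@(15, 13): e=[4,16,24] → X
    (8,6)@(17, 13): e=[0,22,22] → .  [on edge]
    (1,7)@(3, 15): e=[0,-22,66] → .  [on edge]
    (5,7)@(11, 15): e=[-16,2,58] → .
    (6,7)@(13, 15): e=[-20,8,56] → .
    (7,7)@(15, 15): e=[-24,14,54] → .
    (5,8)@(11, 17): e=[-44,0,88] → .  [on edge]
  covered (3 px):
    . . . . . . . . . . . .
    . . . . . . . . . . . .
    . . . . . . . . . . . .
    . . . . . . . . . . . .
    . . . . . . . . . . . .
    . . . . . . . . . . . .
    . . . . . X X X . . . .
    . . . . . . . . . . . .
    . . . . . . . . . . . .
    . . . . . . . . . . . .
T1:
  2·area = 84  (B↔C swapped to make it positive)
  edge (0, 2)→(22, 16): d=(22,14) right/bottom  bias=-1
  edge (22, 16)→(16, 16): d=(-6,0) right/bottom  bias=-1
  edge (16, 16)→(0, 2): d=(-16,-14) top-left  bias=+0
    (3,3)@(7, 7): e=[12,54,18] → X
    (4,3)@(9, 7): e=[-16,54,46] → .
    (3,4)@(7, 9): e=[56,42,-14] → .
    (4,4)@(9, 9): e=[28,42,14] → X
    (5,4)@(11, 9): e=[0,42,42] → .  [on edge]
    (4,5)@(9, 11): e=[72,30,-18] → .
    (5,5)@(11, 11): e=[44,30,10] → X
    (6,5)@(13, 11): e=[16,30,38] → X
    (7,5)@(15, 11): e=[-12,30,66] → .
    (5,6)@(11, 13): e=[88,18,-22] → .
    (6,6)@(13, 13): e=[60,18,6] → X
    (7,6)@(15, 13): e=[32,18,34] → X
  covered (10 px):
    . . . . . . . . . . . .
    . . . . . . . . . . . .
    . . . . . . . . . . . .
    . . . X . . . . . . . .
    . . . . X . . . . . . .
    . . . . . X X . . . . .
    . . . . . . X X X . . .
    . . . . . . . X X X . .
    . . . . . . . . . . . .
    . . . . . . . . . . . .
T2:
  2·area = 108  (B↔C swapped to make it positive)
  edge (22, 6)→(18, 14): d=(-4,8) right/bottom  bias=-1
  edge (18, 14)→(11, 1): d=(-7,-13) top-left  bias=+0
  edge (11, 1)→(22, 6): d=(11,5) right/bottom  bias=-1
    (5,0)@(11, 1): e=[108,0,0] → .  [on edge]
    (6,1)@(13, 3): e=[84,12,12] → X
    (7,1)@(15, 3): e=[68,38,2] → X
    (8,1)@(17, 3): e=[52,64,-8] → .
    (6,2)@(13, 5): e=[76,-2,34] → .
    (7,2)@(15, 5): e=[60,24,24] → X
    (8,2)@(17, 5): e=[44,50,14] → X
    (9,2)@(19, 5): e=[28,76,4] → X
    (10,2)@(21, 5): e=[12,102,-6] → .
    (7,3)@(15, 7): e=[52,10,46] → X
    (10,3)@(21, 7): e=[4,88,16] → X
    (11,3)@(23, 7): e=[-12,114,6] → .
  covered (13 px):
    . . . . . . . . . . . .
    . . . . . . X X . . . .
    . . . . . . . X X X . .
    . . . . . . . X X X X .
    . . . . . . . . X X . .
    . . . . . . . . X X . .
    . . . . . . . . . . . .
    . . . . . . . . . . . .
    . . . . . . . . . . . .
    . . . . . . . . . . . .
T3:
  2·area = 76
  edge (6, 4)→(13, 2): d=(7,-2) top-left  bias=+0
  edge (13, 2)→(16, 12): d=(3,10) right/bottom  bias=-1
  edge (16, 12)→(6, 4): d=(-10,-8) top-left  bias=+0
    (5,1)@(11, 3): e=[3,23,50] → X
    (6,1)@(13, 3): e=[7,3,66] → X
    (7,1)@(15, 3): e=[11,-17,82] → .
    (4,2)@(9, 5): e=[13,49,14] → X
    (7,2)@(15, 5): e=[25,-11,62] → .
    (4,3)@(9, 7): e=[27,55,-6] → .
    (5,3)@(11, 7): e=[31,35,10] → X
    (7,3)@(15, 7): e=[39,-5,42] → .
    (5,4)@(11, 9): e=[45,41,-10] → .
    (6,4)@(13, 9): e=[49,21,6] → X
    (7,4)@(15, 9): e=[53,1,22] → X
    (8,4)@(17, 9): e=[57,-19,38] → .
  covered (10 px):
    . . . . . . . . . . . .
    . . . . . X X . . . . .
    . . . . X X X . . . . .
    . . . . . X X . . . . .
    . . . . . . X X . . . .
    . . . . . . . X . . . .
    . . . . . . . . . . . .
    . . . . . . . . . . . .
    . . . . . . . . . . . .
    . . . . . . . . . . . .

Result: [[5,6],[6,6],[7,6]]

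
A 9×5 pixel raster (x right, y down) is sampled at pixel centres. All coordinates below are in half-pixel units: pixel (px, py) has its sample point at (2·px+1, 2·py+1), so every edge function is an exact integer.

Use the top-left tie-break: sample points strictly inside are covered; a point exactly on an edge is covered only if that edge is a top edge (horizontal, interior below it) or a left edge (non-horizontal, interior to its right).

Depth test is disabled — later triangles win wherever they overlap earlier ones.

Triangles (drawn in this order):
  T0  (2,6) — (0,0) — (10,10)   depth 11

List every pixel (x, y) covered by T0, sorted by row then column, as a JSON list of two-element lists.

T0:
  2·area = 40
  edge (2, 6)→(0, 0): d=(-2,-6) top-left  bias=+0
  edge (0, 0)→(10, 10): d=(10,10) right/bottom  bias=-1
  edge (10, 10)→(2, 6): d=(-8,-4) top-left  bias=+0
    (0,0)@(1, 1): e=[4,0,36] → ·  [on edge]
    (0,1)@(1, 3): e=[0,20,20] → █  [on edge]
    (1,1)@(3, 3): e=[12,0,28] → ·  [on edge]
    (0,2)@(1, 5): e=[-4,40,4] → ·
    (1,2)@(3, 5): e=[8,20,12] → █
    (2,2)@(5, 5): e=[20,0,20] → ·  [on edge]
    (1,3)@(3, 7): e=[4,40,-4] → ·
    (2,3)@(5, 7): e=[16,20,4] → █
    (3,3)@(7, 7): e=[28,0,12] → ·  [on edge]
    (1,4)@(3, 9): e=[0,60,-20] → ·  [on edge]
    (2,4)@(5, 9): e=[12,40,-12] → ·
    (4,4)@(9, 9): e=[36,0,4] → ·  [on edge]
  covered (3 px):
    · · · · · · · · ·
    █ · · · · · · · ·
    · █ · · · · · · ·
    · · █ · · · · · ·
    · · · · · · · · ·

Final: [[0,1],[1,2],[2,3]]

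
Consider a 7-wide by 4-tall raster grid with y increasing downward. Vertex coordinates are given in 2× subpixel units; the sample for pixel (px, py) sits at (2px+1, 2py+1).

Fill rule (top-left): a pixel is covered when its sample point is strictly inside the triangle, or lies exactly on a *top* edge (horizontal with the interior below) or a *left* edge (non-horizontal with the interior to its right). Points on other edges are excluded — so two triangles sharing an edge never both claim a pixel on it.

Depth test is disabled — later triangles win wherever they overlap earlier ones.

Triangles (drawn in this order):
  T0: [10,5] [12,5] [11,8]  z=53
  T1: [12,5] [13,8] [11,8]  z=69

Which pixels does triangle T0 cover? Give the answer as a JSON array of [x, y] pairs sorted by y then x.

T0:
  2·area = 6
  edge (10, 5)→(12, 5): d=(2,0) top-left  bias=+0
  edge (12, 5)→(11, 8): d=(-1,3) right/bottom  bias=-1
  edge (11, 8)→(10, 5): d=(-1,-3) top-left  bias=+0
    (0,2)@(1, 5): e=[0,33,-27] → ·  [on edge]
    (1,2)@(3, 5): e=[0,27,-21] → ·  [on edge]
    (2,2)@(5, 5): e=[0,21,-15] → ·  [on edge]
    (3,2)@(7, 5): e=[0,15,-9] → ·  [on edge]
    (4,2)@(9, 5): e=[0,9,-3] → ·  [on edge]
    (5,2)@(11, 5): e=[0,3,3] → #  [on edge]
    (6,2)@(13, 5): e=[0,-3,9] → ·  [on edge]
    (5,3)@(11, 7): e=[4,1,1] → #
    (6,3)@(13, 7): e=[4,-5,7] → ·
  covered (2 px):
    · · · · · · ·
    · · · · · · ·
    · · · · · # ·
    · · · · · # ·
T1:
  2·area = 6
  edge (12, 5)→(13, 8): d=(1,3) right/bottom  bias=-1
  edge (13, 8)→(11, 8): d=(-2,0) right/bottom  bias=-1
  edge (11, 8)→(12, 5): d=(1,-3) top-left  bias=+0
  covered (0 px):
    · · · · · · ·
    · · · · · · ·
    · · · · · · ·
    · · · · · · ·

Final: [[5,2],[5,3]]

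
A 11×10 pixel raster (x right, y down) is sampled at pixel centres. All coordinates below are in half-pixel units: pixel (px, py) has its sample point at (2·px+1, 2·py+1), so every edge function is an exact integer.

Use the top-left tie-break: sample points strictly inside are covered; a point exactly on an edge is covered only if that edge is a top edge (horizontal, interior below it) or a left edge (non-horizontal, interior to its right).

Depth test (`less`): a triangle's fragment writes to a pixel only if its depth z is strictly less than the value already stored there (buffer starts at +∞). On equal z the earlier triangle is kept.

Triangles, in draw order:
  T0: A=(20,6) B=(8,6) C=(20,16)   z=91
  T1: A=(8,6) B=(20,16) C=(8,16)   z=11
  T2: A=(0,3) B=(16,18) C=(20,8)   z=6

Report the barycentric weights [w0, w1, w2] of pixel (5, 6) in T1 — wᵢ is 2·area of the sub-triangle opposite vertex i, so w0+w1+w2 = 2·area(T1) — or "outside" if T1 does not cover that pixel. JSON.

T0:
  2·area = 120  (B↔C swapped to make it positive)
  edge (20, 6)→(20, 16): d=(0,10) right/bottom  bias=-1
  edge (20, 16)→(8, 6): d=(-12,-10) top-left  bias=+0
  edge (8, 6)→(20, 6): d=(12,0) top-left  bias=+0
    (5,3)@(11, 7): e=[90,18,12] → █
    (6,3)@(13, 7): e=[70,38,12] → █
    (7,3)@(15, 7): e=[50,58,12] → █
    (8,3)@(17, 7): e=[30,78,12] → █
    (9,3)@(19, 7): e=[10,98,12] → █
    (10,3)@(21, 7): e=[-10,118,12] → ·
    (5,4)@(11, 9): e=[90,-6,36] → ·
    (6,4)@(13, 9): e=[70,14,36] → █
    (10,4)@(21, 9): e=[-10,94,36] → ·
    (6,5)@(13, 11): e=[70,-10,60] → ·
    (7,5)@(15, 11): e=[50,10,60] → █
    (10,5)@(21, 11): e=[-10,70,60] → ·
  covered (15 px):
    · · · · · · · · · · ·
    · · · · · · · · · · ·
    · · · · · · · · · · ·
    · · · · · █ █ █ █ █ ·
    · · · · · · █ █ █ █ ·
    · · · · · · · █ █ █ ·
    · · · · · · · · █ █ ·
    · · · · · · · · · █ ·
    · · · · · · · · · · ·
    · · · · · · · · · · ·
T1:
  2·area = 120
  edge (8, 6)→(20, 16): d=(12,10) right/bottom  bias=-1
  edge (20, 16)→(8, 16): d=(-12,0) right/bottom  bias=-1
  edge (8, 16)→(8, 6): d=(0,-10) top-left  bias=+0
    (4,3)@(9, 7): e=[2,108,10] → █
    (5,3)@(11, 7): e=[-18,108,30] → ·
    (4,4)@(9, 9): e=[26,84,10] → █
    (5,4)@(11, 9): e=[6,84,30] → █
    (6,4)@(13, 9): e=[-14,84,50] → ·
    (4,5)@(9, 11): e=[50,60,10] → █
    (6,5)@(13, 11): e=[10,60,50] → █
    (7,5)@(15, 11): e=[-10,60,70] → ·
    (4,6)@(9, 13): e=[74,36,10] → █
    (7,6)@(15, 13): e=[14,36,70] → █
    (8,6)@(17, 13): e=[-6,36,90] → ·
    (4,7)@(9, 15): e=[98,12,10] → █
  covered (15 px):
    · · · · · · · · · · ·
    · · · · · · · · · · ·
    · · · · · · · · · · ·
    · · · · █ · · · · · ·
    · · · · █ █ · · · · ·
    · · · · █ █ █ · · · ·
    · · · · █ █ █ █ · · ·
    · · · · █ █ █ █ █ · ·
    · · · · · · · · · · ·
    · · · · · · · · · · ·
T2:
  2·area = 220  (B↔C swapped to make it positive)
  edge (0, 3)→(20, 8): d=(20,5) right/bottom  bias=-1
  edge (20, 8)→(16, 18): d=(-4,10) right/bottom  bias=-1
  edge (16, 18)→(0, 3): d=(-16,-15) top-left  bias=+0
    (1,2)@(3, 5): e=[25,182,13] → █
    (2,2)@(5, 5): e=[15,162,43] → █
    (3,2)@(7, 5): e=[5,142,73] → █
    (4,2)@(9, 5): e=[-5,122,103] → ·
    (1,3)@(3, 7): e=[65,174,-19] → ·
    (2,3)@(5, 7): e=[55,154,11] → █
    (4,3)@(9, 7): e=[35,114,71] → █
    (5,3)@(11, 7): e=[25,94,101] → █
    (6,3)@(13, 7): e=[15,74,131] → █
    (7,3)@(15, 7): e=[5,54,161] → █
    (8,3)@(17, 7): e=[-5,34,191] → ·
    (2,4)@(5, 9): e=[95,146,-21] → ·
  covered (29 px):
    · · · · · · · · · · ·
    · · · · · · · · · · ·
    · █ █ █ · · · · · · ·
    · · █ █ █ █ █ █ · · ·
    · · · █ █ █ █ █ █ █ ·
    · · · · █ █ █ █ █ · ·
    · · · · · █ █ █ █ · ·
    · · · · · · █ █ █ · ·
    · · · · · · · █ · · ·
    · · · · · · · · · · ·

Final: [36,30,54]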